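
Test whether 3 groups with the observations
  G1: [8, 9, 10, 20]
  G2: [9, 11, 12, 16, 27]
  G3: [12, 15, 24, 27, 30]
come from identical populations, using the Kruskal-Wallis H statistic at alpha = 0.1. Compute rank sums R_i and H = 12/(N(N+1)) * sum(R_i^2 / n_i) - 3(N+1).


Step 1: Combine all N = 14 observations and assign midranks.
sorted (value, group, rank): (8,G1,1), (9,G1,2.5), (9,G2,2.5), (10,G1,4), (11,G2,5), (12,G2,6.5), (12,G3,6.5), (15,G3,8), (16,G2,9), (20,G1,10), (24,G3,11), (27,G2,12.5), (27,G3,12.5), (30,G3,14)
Step 2: Sum ranks within each group.
R_1 = 17.5 (n_1 = 4)
R_2 = 35.5 (n_2 = 5)
R_3 = 52 (n_3 = 5)
Step 3: H = 12/(N(N+1)) * sum(R_i^2/n_i) - 3(N+1)
     = 12/(14*15) * (17.5^2/4 + 35.5^2/5 + 52^2/5) - 3*15
     = 0.057143 * 869.412 - 45
     = 4.680714.
Step 4: Ties present; correction factor C = 1 - 18/(14^3 - 14) = 0.993407. Corrected H = 4.680714 / 0.993407 = 4.711781.
Step 5: Under H0, H ~ chi^2(2); p-value = 0.094809.
Step 6: alpha = 0.1. reject H0.

H = 4.7118, df = 2, p = 0.094809, reject H0.


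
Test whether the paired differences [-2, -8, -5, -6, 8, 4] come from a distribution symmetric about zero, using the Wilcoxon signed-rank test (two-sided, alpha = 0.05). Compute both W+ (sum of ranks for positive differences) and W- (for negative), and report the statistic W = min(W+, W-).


Step 1: Drop any zero differences (none here) and take |d_i|.
|d| = [2, 8, 5, 6, 8, 4]
Step 2: Midrank |d_i| (ties get averaged ranks).
ranks: |2|->1, |8|->5.5, |5|->3, |6|->4, |8|->5.5, |4|->2
Step 3: Attach original signs; sum ranks with positive sign and with negative sign.
W+ = 5.5 + 2 = 7.5
W- = 1 + 5.5 + 3 + 4 = 13.5
(Check: W+ + W- = 21 should equal n(n+1)/2 = 21.)
Step 4: Test statistic W = min(W+, W-) = 7.5.
Step 5: Ties in |d|, so use the tie-corrected normal approximation.
        E[W] = n(n+1)/4 = 6*7/4 = 10.5.
        Tie groups: |d|=8 (t=2); sum(t^3 - t) = 6.
        Var[W] = n(n+1)(2n+1)/24 - sum(t^3-t)/48 = 546/24 - 6/48 = 22.625.
        z = (W - E[W]) / sqrt(Var[W]) = (7.5 - 10.5) / 4.7566 = -0.6307.
        Two-sided p = 2*Phi(z) = 0.528233.
Step 6: alpha = 0.05. fail to reject H0.

W+ = 7.5, W- = 13.5, W = min = 7.5, p = 0.528233, fail to reject H0.


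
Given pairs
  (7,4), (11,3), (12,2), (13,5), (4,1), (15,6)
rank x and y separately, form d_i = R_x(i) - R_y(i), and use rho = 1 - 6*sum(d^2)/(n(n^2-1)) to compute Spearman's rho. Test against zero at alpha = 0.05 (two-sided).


Step 1: Rank x and y separately (midranks; no ties here).
rank(x): 7->2, 11->3, 12->4, 13->5, 4->1, 15->6
rank(y): 4->4, 3->3, 2->2, 5->5, 1->1, 6->6
Step 2: d_i = R_x(i) - R_y(i); compute d_i^2.
  (2-4)^2=4, (3-3)^2=0, (4-2)^2=4, (5-5)^2=0, (1-1)^2=0, (6-6)^2=0
sum(d^2) = 8.
Step 3: rho = 1 - 6*8 / (6*(6^2 - 1)) = 1 - 48/210 = 0.771429.
Step 4: Under H0, t = rho * sqrt((n-2)/(1-rho^2)) = 2.4247 ~ t(4).
Step 5: Two-sided p-value from the t-distribution with 4 df = 0.072397.
Step 6: alpha = 0.05. fail to reject H0.

rho = 0.7714, p = 0.072397, fail to reject H0 at alpha = 0.05.


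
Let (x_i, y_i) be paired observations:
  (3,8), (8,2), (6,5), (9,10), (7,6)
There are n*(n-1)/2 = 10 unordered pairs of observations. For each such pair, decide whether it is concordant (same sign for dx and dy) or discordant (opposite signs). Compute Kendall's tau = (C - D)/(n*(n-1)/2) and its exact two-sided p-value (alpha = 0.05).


Step 1: Enumerate the 10 unordered pairs (i,j) with i<j and classify each by sign(x_j-x_i) * sign(y_j-y_i).
  (1,2):dx=+5,dy=-6->D; (1,3):dx=+3,dy=-3->D; (1,4):dx=+6,dy=+2->C; (1,5):dx=+4,dy=-2->D
  (2,3):dx=-2,dy=+3->D; (2,4):dx=+1,dy=+8->C; (2,5):dx=-1,dy=+4->D; (3,4):dx=+3,dy=+5->C
  (3,5):dx=+1,dy=+1->C; (4,5):dx=-2,dy=-4->C
Step 2: C = 5, D = 5, total pairs = 10.
Step 3: tau = (C - D)/(n(n-1)/2) = (5 - 5)/10 = 0.000000.
Step 4: Exact two-sided p-value (enumerate n! = 120 permutations of y under H0): p = 1.000000.
Step 5: alpha = 0.05. fail to reject H0.

tau_b = 0.0000 (C=5, D=5), p = 1.000000, fail to reject H0.


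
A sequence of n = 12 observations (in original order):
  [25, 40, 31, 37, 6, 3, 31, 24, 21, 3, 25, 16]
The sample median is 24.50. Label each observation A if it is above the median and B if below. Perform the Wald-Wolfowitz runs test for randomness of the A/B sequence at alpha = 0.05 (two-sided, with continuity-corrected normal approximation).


Step 1: Compute median = 24.50; label A = above, B = below.
Labels in order: AAAABBABBBAB  (n_A = 6, n_B = 6)
Step 2: Count runs R = 6.
Step 3: Under H0 (random ordering), E[R] = 2*n_A*n_B/(n_A+n_B) + 1 = 2*6*6/12 + 1 = 7.0000.
        Var[R] = 2*n_A*n_B*(2*n_A*n_B - n_A - n_B) / ((n_A+n_B)^2 * (n_A+n_B-1)) = 4320/1584 = 2.7273.
        SD[R] = 1.6514.
Step 4: Continuity-corrected z = (R + 0.5 - E[R]) / SD[R] = (6 + 0.5 - 7.0000) / 1.6514 = -0.3028.
Step 5: Two-sided p-value via normal approximation = 2*(1 - Phi(|z|)) = 0.762069.
Step 6: alpha = 0.05. fail to reject H0.

R = 6, z = -0.3028, p = 0.762069, fail to reject H0.


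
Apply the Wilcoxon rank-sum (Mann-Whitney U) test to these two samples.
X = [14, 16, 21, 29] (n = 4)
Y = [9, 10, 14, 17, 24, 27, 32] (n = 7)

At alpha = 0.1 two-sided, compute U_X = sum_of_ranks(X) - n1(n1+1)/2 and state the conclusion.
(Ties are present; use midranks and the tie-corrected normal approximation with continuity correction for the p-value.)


Step 1: Combine and sort all 11 observations; assign midranks.
sorted (value, group): (9,Y), (10,Y), (14,X), (14,Y), (16,X), (17,Y), (21,X), (24,Y), (27,Y), (29,X), (32,Y)
ranks: 9->1, 10->2, 14->3.5, 14->3.5, 16->5, 17->6, 21->7, 24->8, 27->9, 29->10, 32->11
Step 2: Rank sum for X: R1 = 3.5 + 5 + 7 + 10 = 25.5.
Step 3: U_X = R1 - n1(n1+1)/2 = 25.5 - 4*5/2 = 25.5 - 10 = 15.5.
       U_Y = n1*n2 - U_X = 28 - 15.5 = 12.5.
Step 4: Ties are present, so use the tie-corrected normal approximation (with continuity correction) for the p-value.
Step 5: p-value = 0.849769; compare to alpha = 0.1. fail to reject H0.

U_X = 15.5, p = 0.849769, fail to reject H0 at alpha = 0.1.


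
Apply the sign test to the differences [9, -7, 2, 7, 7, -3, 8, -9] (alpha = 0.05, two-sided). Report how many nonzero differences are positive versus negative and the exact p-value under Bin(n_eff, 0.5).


Step 1: Discard zero differences. Original n = 8; n_eff = number of nonzero differences = 8.
Nonzero differences (with sign): +9, -7, +2, +7, +7, -3, +8, -9
Step 2: Count signs: positive = 5, negative = 3.
Step 3: Under H0: P(positive) = 0.5, so the number of positives S ~ Bin(8, 0.5).
Step 4: Two-sided exact p-value = sum of Bin(8,0.5) probabilities at or below the observed probability = 0.726562.
Step 5: alpha = 0.05. fail to reject H0.

n_eff = 8, pos = 5, neg = 3, p = 0.726562, fail to reject H0.


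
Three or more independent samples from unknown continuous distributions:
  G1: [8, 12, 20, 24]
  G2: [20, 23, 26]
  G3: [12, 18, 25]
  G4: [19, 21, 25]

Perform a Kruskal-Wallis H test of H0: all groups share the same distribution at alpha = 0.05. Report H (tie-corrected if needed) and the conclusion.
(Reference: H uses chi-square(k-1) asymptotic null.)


Step 1: Combine all N = 13 observations and assign midranks.
sorted (value, group, rank): (8,G1,1), (12,G1,2.5), (12,G3,2.5), (18,G3,4), (19,G4,5), (20,G1,6.5), (20,G2,6.5), (21,G4,8), (23,G2,9), (24,G1,10), (25,G3,11.5), (25,G4,11.5), (26,G2,13)
Step 2: Sum ranks within each group.
R_1 = 20 (n_1 = 4)
R_2 = 28.5 (n_2 = 3)
R_3 = 18 (n_3 = 3)
R_4 = 24.5 (n_4 = 3)
Step 3: H = 12/(N(N+1)) * sum(R_i^2/n_i) - 3(N+1)
     = 12/(13*14) * (20^2/4 + 28.5^2/3 + 18^2/3 + 24.5^2/3) - 3*14
     = 0.065934 * 678.833 - 42
     = 2.758242.
Step 4: Ties present; correction factor C = 1 - 18/(13^3 - 13) = 0.991758. Corrected H = 2.758242 / 0.991758 = 2.781163.
Step 5: Under H0, H ~ chi^2(3); p-value = 0.426610.
Step 6: alpha = 0.05. fail to reject H0.

H = 2.7812, df = 3, p = 0.426610, fail to reject H0.


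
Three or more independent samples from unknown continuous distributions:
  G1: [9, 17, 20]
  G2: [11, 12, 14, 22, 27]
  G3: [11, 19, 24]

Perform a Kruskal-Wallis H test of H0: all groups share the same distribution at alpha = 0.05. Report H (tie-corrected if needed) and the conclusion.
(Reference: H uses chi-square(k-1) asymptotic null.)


Step 1: Combine all N = 11 observations and assign midranks.
sorted (value, group, rank): (9,G1,1), (11,G2,2.5), (11,G3,2.5), (12,G2,4), (14,G2,5), (17,G1,6), (19,G3,7), (20,G1,8), (22,G2,9), (24,G3,10), (27,G2,11)
Step 2: Sum ranks within each group.
R_1 = 15 (n_1 = 3)
R_2 = 31.5 (n_2 = 5)
R_3 = 19.5 (n_3 = 3)
Step 3: H = 12/(N(N+1)) * sum(R_i^2/n_i) - 3(N+1)
     = 12/(11*12) * (15^2/3 + 31.5^2/5 + 19.5^2/3) - 3*12
     = 0.090909 * 400.2 - 36
     = 0.381818.
Step 4: Ties present; correction factor C = 1 - 6/(11^3 - 11) = 0.995455. Corrected H = 0.381818 / 0.995455 = 0.383562.
Step 5: Under H0, H ~ chi^2(2); p-value = 0.825488.
Step 6: alpha = 0.05. fail to reject H0.

H = 0.3836, df = 2, p = 0.825488, fail to reject H0.


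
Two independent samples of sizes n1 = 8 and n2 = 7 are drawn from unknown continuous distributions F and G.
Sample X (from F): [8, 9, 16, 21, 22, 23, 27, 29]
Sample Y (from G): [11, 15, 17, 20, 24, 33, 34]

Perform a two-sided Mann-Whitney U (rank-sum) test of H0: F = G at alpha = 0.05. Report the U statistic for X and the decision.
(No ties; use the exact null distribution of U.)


Step 1: Combine and sort all 15 observations; assign midranks.
sorted (value, group): (8,X), (9,X), (11,Y), (15,Y), (16,X), (17,Y), (20,Y), (21,X), (22,X), (23,X), (24,Y), (27,X), (29,X), (33,Y), (34,Y)
ranks: 8->1, 9->2, 11->3, 15->4, 16->5, 17->6, 20->7, 21->8, 22->9, 23->10, 24->11, 27->12, 29->13, 33->14, 34->15
Step 2: Rank sum for X: R1 = 1 + 2 + 5 + 8 + 9 + 10 + 12 + 13 = 60.
Step 3: U_X = R1 - n1(n1+1)/2 = 60 - 8*9/2 = 60 - 36 = 24.
       U_Y = n1*n2 - U_X = 56 - 24 = 32.
Step 4: No ties, so the exact null distribution of U (based on enumerating the C(15,8) = 6435 equally likely rank assignments) gives the two-sided p-value.
Step 5: p-value = 0.694328; compare to alpha = 0.05. fail to reject H0.

U_X = 24, p = 0.694328, fail to reject H0 at alpha = 0.05.


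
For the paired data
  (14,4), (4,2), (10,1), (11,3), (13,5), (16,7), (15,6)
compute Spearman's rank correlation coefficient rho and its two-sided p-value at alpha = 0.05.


Step 1: Rank x and y separately (midranks; no ties here).
rank(x): 14->5, 4->1, 10->2, 11->3, 13->4, 16->7, 15->6
rank(y): 4->4, 2->2, 1->1, 3->3, 5->5, 7->7, 6->6
Step 2: d_i = R_x(i) - R_y(i); compute d_i^2.
  (5-4)^2=1, (1-2)^2=1, (2-1)^2=1, (3-3)^2=0, (4-5)^2=1, (7-7)^2=0, (6-6)^2=0
sum(d^2) = 4.
Step 3: rho = 1 - 6*4 / (7*(7^2 - 1)) = 1 - 24/336 = 0.928571.
Step 4: Under H0, t = rho * sqrt((n-2)/(1-rho^2)) = 5.5943 ~ t(5).
Step 5: Two-sided p-value from the t-distribution with 5 df = 0.002519.
Step 6: alpha = 0.05. reject H0.

rho = 0.9286, p = 0.002519, reject H0 at alpha = 0.05.


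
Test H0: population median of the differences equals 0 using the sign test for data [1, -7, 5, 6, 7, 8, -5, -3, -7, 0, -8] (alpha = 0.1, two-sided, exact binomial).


Step 1: Discard zero differences. Original n = 11; n_eff = number of nonzero differences = 10.
Nonzero differences (with sign): +1, -7, +5, +6, +7, +8, -5, -3, -7, -8
Step 2: Count signs: positive = 5, negative = 5.
Step 3: Under H0: P(positive) = 0.5, so the number of positives S ~ Bin(10, 0.5).
Step 4: Two-sided exact p-value = sum of Bin(10,0.5) probabilities at or below the observed probability = 1.000000.
Step 5: alpha = 0.1. fail to reject H0.

n_eff = 10, pos = 5, neg = 5, p = 1.000000, fail to reject H0.


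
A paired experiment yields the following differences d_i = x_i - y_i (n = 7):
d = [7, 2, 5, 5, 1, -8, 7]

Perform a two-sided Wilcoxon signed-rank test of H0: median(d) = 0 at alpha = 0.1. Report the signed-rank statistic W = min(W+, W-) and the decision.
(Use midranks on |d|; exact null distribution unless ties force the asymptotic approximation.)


Step 1: Drop any zero differences (none here) and take |d_i|.
|d| = [7, 2, 5, 5, 1, 8, 7]
Step 2: Midrank |d_i| (ties get averaged ranks).
ranks: |7|->5.5, |2|->2, |5|->3.5, |5|->3.5, |1|->1, |8|->7, |7|->5.5
Step 3: Attach original signs; sum ranks with positive sign and with negative sign.
W+ = 5.5 + 2 + 3.5 + 3.5 + 1 + 5.5 = 21
W- = 7 = 7
(Check: W+ + W- = 28 should equal n(n+1)/2 = 28.)
Step 4: Test statistic W = min(W+, W-) = 7.
Step 5: Ties in |d|, so use the tie-corrected normal approximation.
        E[W] = n(n+1)/4 = 7*8/4 = 14.
        Tie groups: |d|=5 (t=2), |d|=7 (t=2); sum(t^3 - t) = 12.
        Var[W] = n(n+1)(2n+1)/24 - sum(t^3-t)/48 = 840/24 - 12/48 = 34.75.
        z = (W - E[W]) / sqrt(Var[W]) = (7 - 14) / 5.8949 = -1.1875.
        Two-sided p = 2*Phi(z) = 0.235044.
Step 6: alpha = 0.1. fail to reject H0.

W+ = 21, W- = 7, W = min = 7, p = 0.235044, fail to reject H0.


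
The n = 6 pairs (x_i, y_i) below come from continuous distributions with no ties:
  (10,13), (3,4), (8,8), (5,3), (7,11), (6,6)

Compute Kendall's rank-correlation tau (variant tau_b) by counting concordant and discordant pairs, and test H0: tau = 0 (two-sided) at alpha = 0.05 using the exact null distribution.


Step 1: Enumerate the 15 unordered pairs (i,j) with i<j and classify each by sign(x_j-x_i) * sign(y_j-y_i).
  (1,2):dx=-7,dy=-9->C; (1,3):dx=-2,dy=-5->C; (1,4):dx=-5,dy=-10->C; (1,5):dx=-3,dy=-2->C
  (1,6):dx=-4,dy=-7->C; (2,3):dx=+5,dy=+4->C; (2,4):dx=+2,dy=-1->D; (2,5):dx=+4,dy=+7->C
  (2,6):dx=+3,dy=+2->C; (3,4):dx=-3,dy=-5->C; (3,5):dx=-1,dy=+3->D; (3,6):dx=-2,dy=-2->C
  (4,5):dx=+2,dy=+8->C; (4,6):dx=+1,dy=+3->C; (5,6):dx=-1,dy=-5->C
Step 2: C = 13, D = 2, total pairs = 15.
Step 3: tau = (C - D)/(n(n-1)/2) = (13 - 2)/15 = 0.733333.
Step 4: Exact two-sided p-value (enumerate n! = 720 permutations of y under H0): p = 0.055556.
Step 5: alpha = 0.05. fail to reject H0.

tau_b = 0.7333 (C=13, D=2), p = 0.055556, fail to reject H0.


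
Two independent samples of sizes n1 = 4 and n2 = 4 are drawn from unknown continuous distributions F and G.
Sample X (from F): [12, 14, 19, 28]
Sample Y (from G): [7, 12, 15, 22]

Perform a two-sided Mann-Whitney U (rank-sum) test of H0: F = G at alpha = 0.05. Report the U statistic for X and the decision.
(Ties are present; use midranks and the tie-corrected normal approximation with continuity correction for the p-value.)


Step 1: Combine and sort all 8 observations; assign midranks.
sorted (value, group): (7,Y), (12,X), (12,Y), (14,X), (15,Y), (19,X), (22,Y), (28,X)
ranks: 7->1, 12->2.5, 12->2.5, 14->4, 15->5, 19->6, 22->7, 28->8
Step 2: Rank sum for X: R1 = 2.5 + 4 + 6 + 8 = 20.5.
Step 3: U_X = R1 - n1(n1+1)/2 = 20.5 - 4*5/2 = 20.5 - 10 = 10.5.
       U_Y = n1*n2 - U_X = 16 - 10.5 = 5.5.
Step 4: Ties are present, so use the tie-corrected normal approximation (with continuity correction) for the p-value.
Step 5: p-value = 0.561363; compare to alpha = 0.05. fail to reject H0.

U_X = 10.5, p = 0.561363, fail to reject H0 at alpha = 0.05.


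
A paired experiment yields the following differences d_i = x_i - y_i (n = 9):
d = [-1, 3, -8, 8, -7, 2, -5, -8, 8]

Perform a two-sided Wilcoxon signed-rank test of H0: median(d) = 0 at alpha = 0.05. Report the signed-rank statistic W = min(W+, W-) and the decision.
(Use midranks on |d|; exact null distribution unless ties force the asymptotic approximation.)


Step 1: Drop any zero differences (none here) and take |d_i|.
|d| = [1, 3, 8, 8, 7, 2, 5, 8, 8]
Step 2: Midrank |d_i| (ties get averaged ranks).
ranks: |1|->1, |3|->3, |8|->7.5, |8|->7.5, |7|->5, |2|->2, |5|->4, |8|->7.5, |8|->7.5
Step 3: Attach original signs; sum ranks with positive sign and with negative sign.
W+ = 3 + 7.5 + 2 + 7.5 = 20
W- = 1 + 7.5 + 5 + 4 + 7.5 = 25
(Check: W+ + W- = 45 should equal n(n+1)/2 = 45.)
Step 4: Test statistic W = min(W+, W-) = 20.
Step 5: Ties in |d|, so use the tie-corrected normal approximation.
        E[W] = n(n+1)/4 = 9*10/4 = 22.5.
        Tie groups: |d|=8 (t=4); sum(t^3 - t) = 60.
        Var[W] = n(n+1)(2n+1)/24 - sum(t^3-t)/48 = 1710/24 - 60/48 = 70.
        z = (W - E[W]) / sqrt(Var[W]) = (20 - 22.5) / 8.3666 = -0.2988.
        Two-sided p = 2*Phi(z) = 0.765087.
Step 6: alpha = 0.05. fail to reject H0.

W+ = 20, W- = 25, W = min = 20, p = 0.765087, fail to reject H0.


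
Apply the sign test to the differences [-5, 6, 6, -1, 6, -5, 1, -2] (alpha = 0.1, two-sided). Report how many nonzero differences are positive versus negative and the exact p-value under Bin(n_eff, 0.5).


Step 1: Discard zero differences. Original n = 8; n_eff = number of nonzero differences = 8.
Nonzero differences (with sign): -5, +6, +6, -1, +6, -5, +1, -2
Step 2: Count signs: positive = 4, negative = 4.
Step 3: Under H0: P(positive) = 0.5, so the number of positives S ~ Bin(8, 0.5).
Step 4: Two-sided exact p-value = sum of Bin(8,0.5) probabilities at or below the observed probability = 1.000000.
Step 5: alpha = 0.1. fail to reject H0.

n_eff = 8, pos = 4, neg = 4, p = 1.000000, fail to reject H0.


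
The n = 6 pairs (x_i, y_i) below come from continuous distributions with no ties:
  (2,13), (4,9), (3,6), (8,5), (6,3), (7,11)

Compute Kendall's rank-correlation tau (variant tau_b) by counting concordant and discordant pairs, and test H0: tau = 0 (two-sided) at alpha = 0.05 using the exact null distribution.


Step 1: Enumerate the 15 unordered pairs (i,j) with i<j and classify each by sign(x_j-x_i) * sign(y_j-y_i).
  (1,2):dx=+2,dy=-4->D; (1,3):dx=+1,dy=-7->D; (1,4):dx=+6,dy=-8->D; (1,5):dx=+4,dy=-10->D
  (1,6):dx=+5,dy=-2->D; (2,3):dx=-1,dy=-3->C; (2,4):dx=+4,dy=-4->D; (2,5):dx=+2,dy=-6->D
  (2,6):dx=+3,dy=+2->C; (3,4):dx=+5,dy=-1->D; (3,5):dx=+3,dy=-3->D; (3,6):dx=+4,dy=+5->C
  (4,5):dx=-2,dy=-2->C; (4,6):dx=-1,dy=+6->D; (5,6):dx=+1,dy=+8->C
Step 2: C = 5, D = 10, total pairs = 15.
Step 3: tau = (C - D)/(n(n-1)/2) = (5 - 10)/15 = -0.333333.
Step 4: Exact two-sided p-value (enumerate n! = 720 permutations of y under H0): p = 0.469444.
Step 5: alpha = 0.05. fail to reject H0.

tau_b = -0.3333 (C=5, D=10), p = 0.469444, fail to reject H0.


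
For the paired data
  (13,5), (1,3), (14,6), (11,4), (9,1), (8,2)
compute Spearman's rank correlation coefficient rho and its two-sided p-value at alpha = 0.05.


Step 1: Rank x and y separately (midranks; no ties here).
rank(x): 13->5, 1->1, 14->6, 11->4, 9->3, 8->2
rank(y): 5->5, 3->3, 6->6, 4->4, 1->1, 2->2
Step 2: d_i = R_x(i) - R_y(i); compute d_i^2.
  (5-5)^2=0, (1-3)^2=4, (6-6)^2=0, (4-4)^2=0, (3-1)^2=4, (2-2)^2=0
sum(d^2) = 8.
Step 3: rho = 1 - 6*8 / (6*(6^2 - 1)) = 1 - 48/210 = 0.771429.
Step 4: Under H0, t = rho * sqrt((n-2)/(1-rho^2)) = 2.4247 ~ t(4).
Step 5: Two-sided p-value from the t-distribution with 4 df = 0.072397.
Step 6: alpha = 0.05. fail to reject H0.

rho = 0.7714, p = 0.072397, fail to reject H0 at alpha = 0.05.


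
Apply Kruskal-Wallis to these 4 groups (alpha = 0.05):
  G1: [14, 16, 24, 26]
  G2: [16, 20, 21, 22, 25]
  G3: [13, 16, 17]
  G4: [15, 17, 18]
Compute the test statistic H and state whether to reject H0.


Step 1: Combine all N = 15 observations and assign midranks.
sorted (value, group, rank): (13,G3,1), (14,G1,2), (15,G4,3), (16,G1,5), (16,G2,5), (16,G3,5), (17,G3,7.5), (17,G4,7.5), (18,G4,9), (20,G2,10), (21,G2,11), (22,G2,12), (24,G1,13), (25,G2,14), (26,G1,15)
Step 2: Sum ranks within each group.
R_1 = 35 (n_1 = 4)
R_2 = 52 (n_2 = 5)
R_3 = 13.5 (n_3 = 3)
R_4 = 19.5 (n_4 = 3)
Step 3: H = 12/(N(N+1)) * sum(R_i^2/n_i) - 3(N+1)
     = 12/(15*16) * (35^2/4 + 52^2/5 + 13.5^2/3 + 19.5^2/3) - 3*16
     = 0.050000 * 1034.55 - 48
     = 3.727500.
Step 4: Ties present; correction factor C = 1 - 30/(15^3 - 15) = 0.991071. Corrected H = 3.727500 / 0.991071 = 3.761081.
Step 5: Under H0, H ~ chi^2(3); p-value = 0.288446.
Step 6: alpha = 0.05. fail to reject H0.

H = 3.7611, df = 3, p = 0.288446, fail to reject H0.


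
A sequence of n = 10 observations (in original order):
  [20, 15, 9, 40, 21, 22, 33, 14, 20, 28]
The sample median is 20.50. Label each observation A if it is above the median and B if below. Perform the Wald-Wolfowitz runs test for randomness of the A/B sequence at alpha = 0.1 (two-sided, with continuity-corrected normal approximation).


Step 1: Compute median = 20.50; label A = above, B = below.
Labels in order: BBBAAAABBA  (n_A = 5, n_B = 5)
Step 2: Count runs R = 4.
Step 3: Under H0 (random ordering), E[R] = 2*n_A*n_B/(n_A+n_B) + 1 = 2*5*5/10 + 1 = 6.0000.
        Var[R] = 2*n_A*n_B*(2*n_A*n_B - n_A - n_B) / ((n_A+n_B)^2 * (n_A+n_B-1)) = 2000/900 = 2.2222.
        SD[R] = 1.4907.
Step 4: Continuity-corrected z = (R + 0.5 - E[R]) / SD[R] = (4 + 0.5 - 6.0000) / 1.4907 = -1.0062.
Step 5: Two-sided p-value via normal approximation = 2*(1 - Phi(|z|)) = 0.314305.
Step 6: alpha = 0.1. fail to reject H0.

R = 4, z = -1.0062, p = 0.314305, fail to reject H0.


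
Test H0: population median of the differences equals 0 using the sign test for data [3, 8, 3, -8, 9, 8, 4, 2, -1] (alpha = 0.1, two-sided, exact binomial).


Step 1: Discard zero differences. Original n = 9; n_eff = number of nonzero differences = 9.
Nonzero differences (with sign): +3, +8, +3, -8, +9, +8, +4, +2, -1
Step 2: Count signs: positive = 7, negative = 2.
Step 3: Under H0: P(positive) = 0.5, so the number of positives S ~ Bin(9, 0.5).
Step 4: Two-sided exact p-value = sum of Bin(9,0.5) probabilities at or below the observed probability = 0.179688.
Step 5: alpha = 0.1. fail to reject H0.

n_eff = 9, pos = 7, neg = 2, p = 0.179688, fail to reject H0.


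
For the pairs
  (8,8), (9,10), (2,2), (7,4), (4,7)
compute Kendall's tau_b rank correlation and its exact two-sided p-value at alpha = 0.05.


Step 1: Enumerate the 10 unordered pairs (i,j) with i<j and classify each by sign(x_j-x_i) * sign(y_j-y_i).
  (1,2):dx=+1,dy=+2->C; (1,3):dx=-6,dy=-6->C; (1,4):dx=-1,dy=-4->C; (1,5):dx=-4,dy=-1->C
  (2,3):dx=-7,dy=-8->C; (2,4):dx=-2,dy=-6->C; (2,5):dx=-5,dy=-3->C; (3,4):dx=+5,dy=+2->C
  (3,5):dx=+2,dy=+5->C; (4,5):dx=-3,dy=+3->D
Step 2: C = 9, D = 1, total pairs = 10.
Step 3: tau = (C - D)/(n(n-1)/2) = (9 - 1)/10 = 0.800000.
Step 4: Exact two-sided p-value (enumerate n! = 120 permutations of y under H0): p = 0.083333.
Step 5: alpha = 0.05. fail to reject H0.

tau_b = 0.8000 (C=9, D=1), p = 0.083333, fail to reject H0.


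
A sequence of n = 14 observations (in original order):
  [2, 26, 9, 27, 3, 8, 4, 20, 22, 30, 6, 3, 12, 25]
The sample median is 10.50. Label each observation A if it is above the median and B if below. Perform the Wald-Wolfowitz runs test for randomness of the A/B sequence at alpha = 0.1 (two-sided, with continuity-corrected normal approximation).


Step 1: Compute median = 10.50; label A = above, B = below.
Labels in order: BABABBBAAABBAA  (n_A = 7, n_B = 7)
Step 2: Count runs R = 8.
Step 3: Under H0 (random ordering), E[R] = 2*n_A*n_B/(n_A+n_B) + 1 = 2*7*7/14 + 1 = 8.0000.
        Var[R] = 2*n_A*n_B*(2*n_A*n_B - n_A - n_B) / ((n_A+n_B)^2 * (n_A+n_B-1)) = 8232/2548 = 3.2308.
        SD[R] = 1.7974.
Step 4: R = E[R], so z = 0 with no continuity correction.
Step 5: Two-sided p-value via normal approximation = 2*(1 - Phi(|z|)) = 1.000000.
Step 6: alpha = 0.1. fail to reject H0.

R = 8, z = 0.0000, p = 1.000000, fail to reject H0.


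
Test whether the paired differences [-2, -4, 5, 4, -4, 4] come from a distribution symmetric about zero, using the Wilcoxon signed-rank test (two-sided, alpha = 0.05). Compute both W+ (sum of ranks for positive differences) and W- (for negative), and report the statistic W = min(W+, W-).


Step 1: Drop any zero differences (none here) and take |d_i|.
|d| = [2, 4, 5, 4, 4, 4]
Step 2: Midrank |d_i| (ties get averaged ranks).
ranks: |2|->1, |4|->3.5, |5|->6, |4|->3.5, |4|->3.5, |4|->3.5
Step 3: Attach original signs; sum ranks with positive sign and with negative sign.
W+ = 6 + 3.5 + 3.5 = 13
W- = 1 + 3.5 + 3.5 = 8
(Check: W+ + W- = 21 should equal n(n+1)/2 = 21.)
Step 4: Test statistic W = min(W+, W-) = 8.
Step 5: Ties in |d|, so use the tie-corrected normal approximation.
        E[W] = n(n+1)/4 = 6*7/4 = 10.5.
        Tie groups: |d|=4 (t=4); sum(t^3 - t) = 60.
        Var[W] = n(n+1)(2n+1)/24 - sum(t^3-t)/48 = 546/24 - 60/48 = 21.5.
        z = (W - E[W]) / sqrt(Var[W]) = (8 - 10.5) / 4.6368 = -0.5392.
        Two-sided p = 2*Phi(z) = 0.589774.
Step 6: alpha = 0.05. fail to reject H0.

W+ = 13, W- = 8, W = min = 8, p = 0.589774, fail to reject H0.


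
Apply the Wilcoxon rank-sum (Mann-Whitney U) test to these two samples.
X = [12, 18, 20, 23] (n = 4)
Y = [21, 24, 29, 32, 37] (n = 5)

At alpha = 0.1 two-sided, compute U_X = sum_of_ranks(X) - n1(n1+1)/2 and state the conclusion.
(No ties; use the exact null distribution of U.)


Step 1: Combine and sort all 9 observations; assign midranks.
sorted (value, group): (12,X), (18,X), (20,X), (21,Y), (23,X), (24,Y), (29,Y), (32,Y), (37,Y)
ranks: 12->1, 18->2, 20->3, 21->4, 23->5, 24->6, 29->7, 32->8, 37->9
Step 2: Rank sum for X: R1 = 1 + 2 + 3 + 5 = 11.
Step 3: U_X = R1 - n1(n1+1)/2 = 11 - 4*5/2 = 11 - 10 = 1.
       U_Y = n1*n2 - U_X = 20 - 1 = 19.
Step 4: No ties, so the exact null distribution of U (based on enumerating the C(9,4) = 126 equally likely rank assignments) gives the two-sided p-value.
Step 5: p-value = 0.031746; compare to alpha = 0.1. reject H0.

U_X = 1, p = 0.031746, reject H0 at alpha = 0.1.


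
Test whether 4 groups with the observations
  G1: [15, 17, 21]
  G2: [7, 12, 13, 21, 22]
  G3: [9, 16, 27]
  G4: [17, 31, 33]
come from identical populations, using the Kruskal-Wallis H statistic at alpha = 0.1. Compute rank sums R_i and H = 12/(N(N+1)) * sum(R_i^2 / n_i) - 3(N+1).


Step 1: Combine all N = 14 observations and assign midranks.
sorted (value, group, rank): (7,G2,1), (9,G3,2), (12,G2,3), (13,G2,4), (15,G1,5), (16,G3,6), (17,G1,7.5), (17,G4,7.5), (21,G1,9.5), (21,G2,9.5), (22,G2,11), (27,G3,12), (31,G4,13), (33,G4,14)
Step 2: Sum ranks within each group.
R_1 = 22 (n_1 = 3)
R_2 = 28.5 (n_2 = 5)
R_3 = 20 (n_3 = 3)
R_4 = 34.5 (n_4 = 3)
Step 3: H = 12/(N(N+1)) * sum(R_i^2/n_i) - 3(N+1)
     = 12/(14*15) * (22^2/3 + 28.5^2/5 + 20^2/3 + 34.5^2/3) - 3*15
     = 0.057143 * 853.867 - 45
     = 3.792381.
Step 4: Ties present; correction factor C = 1 - 12/(14^3 - 14) = 0.995604. Corrected H = 3.792381 / 0.995604 = 3.809124.
Step 5: Under H0, H ~ chi^2(3); p-value = 0.282827.
Step 6: alpha = 0.1. fail to reject H0.

H = 3.8091, df = 3, p = 0.282827, fail to reject H0.


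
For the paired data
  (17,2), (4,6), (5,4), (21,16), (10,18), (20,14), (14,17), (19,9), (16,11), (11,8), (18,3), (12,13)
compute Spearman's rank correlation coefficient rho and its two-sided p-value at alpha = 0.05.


Step 1: Rank x and y separately (midranks; no ties here).
rank(x): 17->8, 4->1, 5->2, 21->12, 10->3, 20->11, 14->6, 19->10, 16->7, 11->4, 18->9, 12->5
rank(y): 2->1, 6->4, 4->3, 16->10, 18->12, 14->9, 17->11, 9->6, 11->7, 8->5, 3->2, 13->8
Step 2: d_i = R_x(i) - R_y(i); compute d_i^2.
  (8-1)^2=49, (1-4)^2=9, (2-3)^2=1, (12-10)^2=4, (3-12)^2=81, (11-9)^2=4, (6-11)^2=25, (10-6)^2=16, (7-7)^2=0, (4-5)^2=1, (9-2)^2=49, (5-8)^2=9
sum(d^2) = 248.
Step 3: rho = 1 - 6*248 / (12*(12^2 - 1)) = 1 - 1488/1716 = 0.132867.
Step 4: Under H0, t = rho * sqrt((n-2)/(1-rho^2)) = 0.4239 ~ t(10).
Step 5: Two-sided p-value from the t-distribution with 10 df = 0.680598.
Step 6: alpha = 0.05. fail to reject H0.

rho = 0.1329, p = 0.680598, fail to reject H0 at alpha = 0.05.


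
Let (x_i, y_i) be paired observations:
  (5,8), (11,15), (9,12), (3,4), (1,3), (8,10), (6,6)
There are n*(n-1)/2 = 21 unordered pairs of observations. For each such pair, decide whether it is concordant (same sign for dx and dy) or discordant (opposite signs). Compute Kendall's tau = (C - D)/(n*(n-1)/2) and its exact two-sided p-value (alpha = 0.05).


Step 1: Enumerate the 21 unordered pairs (i,j) with i<j and classify each by sign(x_j-x_i) * sign(y_j-y_i).
  (1,2):dx=+6,dy=+7->C; (1,3):dx=+4,dy=+4->C; (1,4):dx=-2,dy=-4->C; (1,5):dx=-4,dy=-5->C
  (1,6):dx=+3,dy=+2->C; (1,7):dx=+1,dy=-2->D; (2,3):dx=-2,dy=-3->C; (2,4):dx=-8,dy=-11->C
  (2,5):dx=-10,dy=-12->C; (2,6):dx=-3,dy=-5->C; (2,7):dx=-5,dy=-9->C; (3,4):dx=-6,dy=-8->C
  (3,5):dx=-8,dy=-9->C; (3,6):dx=-1,dy=-2->C; (3,7):dx=-3,dy=-6->C; (4,5):dx=-2,dy=-1->C
  (4,6):dx=+5,dy=+6->C; (4,7):dx=+3,dy=+2->C; (5,6):dx=+7,dy=+7->C; (5,7):dx=+5,dy=+3->C
  (6,7):dx=-2,dy=-4->C
Step 2: C = 20, D = 1, total pairs = 21.
Step 3: tau = (C - D)/(n(n-1)/2) = (20 - 1)/21 = 0.904762.
Step 4: Exact two-sided p-value (enumerate n! = 5040 permutations of y under H0): p = 0.002778.
Step 5: alpha = 0.05. reject H0.

tau_b = 0.9048 (C=20, D=1), p = 0.002778, reject H0.


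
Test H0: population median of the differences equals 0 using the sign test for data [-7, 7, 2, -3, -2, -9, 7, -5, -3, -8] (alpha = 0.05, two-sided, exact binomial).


Step 1: Discard zero differences. Original n = 10; n_eff = number of nonzero differences = 10.
Nonzero differences (with sign): -7, +7, +2, -3, -2, -9, +7, -5, -3, -8
Step 2: Count signs: positive = 3, negative = 7.
Step 3: Under H0: P(positive) = 0.5, so the number of positives S ~ Bin(10, 0.5).
Step 4: Two-sided exact p-value = sum of Bin(10,0.5) probabilities at or below the observed probability = 0.343750.
Step 5: alpha = 0.05. fail to reject H0.

n_eff = 10, pos = 3, neg = 7, p = 0.343750, fail to reject H0.


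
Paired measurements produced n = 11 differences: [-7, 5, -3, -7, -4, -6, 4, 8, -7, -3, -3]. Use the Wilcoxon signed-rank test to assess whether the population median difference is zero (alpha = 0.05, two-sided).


Step 1: Drop any zero differences (none here) and take |d_i|.
|d| = [7, 5, 3, 7, 4, 6, 4, 8, 7, 3, 3]
Step 2: Midrank |d_i| (ties get averaged ranks).
ranks: |7|->9, |5|->6, |3|->2, |7|->9, |4|->4.5, |6|->7, |4|->4.5, |8|->11, |7|->9, |3|->2, |3|->2
Step 3: Attach original signs; sum ranks with positive sign and with negative sign.
W+ = 6 + 4.5 + 11 = 21.5
W- = 9 + 2 + 9 + 4.5 + 7 + 9 + 2 + 2 = 44.5
(Check: W+ + W- = 66 should equal n(n+1)/2 = 66.)
Step 4: Test statistic W = min(W+, W-) = 21.5.
Step 5: Ties in |d|, so use the tie-corrected normal approximation.
        E[W] = n(n+1)/4 = 11*12/4 = 33.
        Tie groups: |d|=3 (t=3), |d|=4 (t=2), |d|=7 (t=3); sum(t^3 - t) = 54.
        Var[W] = n(n+1)(2n+1)/24 - sum(t^3-t)/48 = 3036/24 - 54/48 = 125.375.
        z = (W - E[W]) / sqrt(Var[W]) = (21.5 - 33) / 11.1971 = -1.0271.
        Two-sided p = 2*Phi(z) = 0.304396.
Step 6: alpha = 0.05. fail to reject H0.

W+ = 21.5, W- = 44.5, W = min = 21.5, p = 0.304396, fail to reject H0.


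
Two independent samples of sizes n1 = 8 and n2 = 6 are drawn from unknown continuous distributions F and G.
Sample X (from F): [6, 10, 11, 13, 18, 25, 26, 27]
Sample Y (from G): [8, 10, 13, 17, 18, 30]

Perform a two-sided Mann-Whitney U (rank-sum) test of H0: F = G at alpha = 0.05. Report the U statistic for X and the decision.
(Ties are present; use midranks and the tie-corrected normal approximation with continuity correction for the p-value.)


Step 1: Combine and sort all 14 observations; assign midranks.
sorted (value, group): (6,X), (8,Y), (10,X), (10,Y), (11,X), (13,X), (13,Y), (17,Y), (18,X), (18,Y), (25,X), (26,X), (27,X), (30,Y)
ranks: 6->1, 8->2, 10->3.5, 10->3.5, 11->5, 13->6.5, 13->6.5, 17->8, 18->9.5, 18->9.5, 25->11, 26->12, 27->13, 30->14
Step 2: Rank sum for X: R1 = 1 + 3.5 + 5 + 6.5 + 9.5 + 11 + 12 + 13 = 61.5.
Step 3: U_X = R1 - n1(n1+1)/2 = 61.5 - 8*9/2 = 61.5 - 36 = 25.5.
       U_Y = n1*n2 - U_X = 48 - 25.5 = 22.5.
Step 4: Ties are present, so use the tie-corrected normal approximation (with continuity correction) for the p-value.
Step 5: p-value = 0.896941; compare to alpha = 0.05. fail to reject H0.

U_X = 25.5, p = 0.896941, fail to reject H0 at alpha = 0.05.


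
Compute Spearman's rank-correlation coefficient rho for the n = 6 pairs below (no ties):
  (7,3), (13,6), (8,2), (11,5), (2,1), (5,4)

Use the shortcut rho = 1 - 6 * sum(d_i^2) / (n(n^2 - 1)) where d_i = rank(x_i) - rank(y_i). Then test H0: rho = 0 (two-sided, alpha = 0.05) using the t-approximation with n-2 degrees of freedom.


Step 1: Rank x and y separately (midranks; no ties here).
rank(x): 7->3, 13->6, 8->4, 11->5, 2->1, 5->2
rank(y): 3->3, 6->6, 2->2, 5->5, 1->1, 4->4
Step 2: d_i = R_x(i) - R_y(i); compute d_i^2.
  (3-3)^2=0, (6-6)^2=0, (4-2)^2=4, (5-5)^2=0, (1-1)^2=0, (2-4)^2=4
sum(d^2) = 8.
Step 3: rho = 1 - 6*8 / (6*(6^2 - 1)) = 1 - 48/210 = 0.771429.
Step 4: Under H0, t = rho * sqrt((n-2)/(1-rho^2)) = 2.4247 ~ t(4).
Step 5: Two-sided p-value from the t-distribution with 4 df = 0.072397.
Step 6: alpha = 0.05. fail to reject H0.

rho = 0.7714, p = 0.072397, fail to reject H0 at alpha = 0.05.


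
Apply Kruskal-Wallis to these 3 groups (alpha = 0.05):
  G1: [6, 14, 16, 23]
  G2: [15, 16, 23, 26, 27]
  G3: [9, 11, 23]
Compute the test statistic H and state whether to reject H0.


Step 1: Combine all N = 12 observations and assign midranks.
sorted (value, group, rank): (6,G1,1), (9,G3,2), (11,G3,3), (14,G1,4), (15,G2,5), (16,G1,6.5), (16,G2,6.5), (23,G1,9), (23,G2,9), (23,G3,9), (26,G2,11), (27,G2,12)
Step 2: Sum ranks within each group.
R_1 = 20.5 (n_1 = 4)
R_2 = 43.5 (n_2 = 5)
R_3 = 14 (n_3 = 3)
Step 3: H = 12/(N(N+1)) * sum(R_i^2/n_i) - 3(N+1)
     = 12/(12*13) * (20.5^2/4 + 43.5^2/5 + 14^2/3) - 3*13
     = 0.076923 * 548.846 - 39
     = 3.218910.
Step 4: Ties present; correction factor C = 1 - 30/(12^3 - 12) = 0.982517. Corrected H = 3.218910 / 0.982517 = 3.276186.
Step 5: Under H0, H ~ chi^2(2); p-value = 0.194350.
Step 6: alpha = 0.05. fail to reject H0.

H = 3.2762, df = 2, p = 0.194350, fail to reject H0.


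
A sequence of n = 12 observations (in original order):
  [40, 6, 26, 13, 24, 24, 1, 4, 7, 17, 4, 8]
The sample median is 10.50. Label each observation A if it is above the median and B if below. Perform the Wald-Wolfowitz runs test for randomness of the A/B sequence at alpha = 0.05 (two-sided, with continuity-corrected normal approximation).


Step 1: Compute median = 10.50; label A = above, B = below.
Labels in order: ABAAAABBBABB  (n_A = 6, n_B = 6)
Step 2: Count runs R = 6.
Step 3: Under H0 (random ordering), E[R] = 2*n_A*n_B/(n_A+n_B) + 1 = 2*6*6/12 + 1 = 7.0000.
        Var[R] = 2*n_A*n_B*(2*n_A*n_B - n_A - n_B) / ((n_A+n_B)^2 * (n_A+n_B-1)) = 4320/1584 = 2.7273.
        SD[R] = 1.6514.
Step 4: Continuity-corrected z = (R + 0.5 - E[R]) / SD[R] = (6 + 0.5 - 7.0000) / 1.6514 = -0.3028.
Step 5: Two-sided p-value via normal approximation = 2*(1 - Phi(|z|)) = 0.762069.
Step 6: alpha = 0.05. fail to reject H0.

R = 6, z = -0.3028, p = 0.762069, fail to reject H0.


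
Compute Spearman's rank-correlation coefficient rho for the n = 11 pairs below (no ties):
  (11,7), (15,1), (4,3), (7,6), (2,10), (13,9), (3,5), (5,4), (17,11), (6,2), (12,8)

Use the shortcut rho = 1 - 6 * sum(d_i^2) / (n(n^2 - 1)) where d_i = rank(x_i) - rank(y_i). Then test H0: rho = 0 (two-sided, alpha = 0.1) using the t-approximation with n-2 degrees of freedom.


Step 1: Rank x and y separately (midranks; no ties here).
rank(x): 11->7, 15->10, 4->3, 7->6, 2->1, 13->9, 3->2, 5->4, 17->11, 6->5, 12->8
rank(y): 7->7, 1->1, 3->3, 6->6, 10->10, 9->9, 5->5, 4->4, 11->11, 2->2, 8->8
Step 2: d_i = R_x(i) - R_y(i); compute d_i^2.
  (7-7)^2=0, (10-1)^2=81, (3-3)^2=0, (6-6)^2=0, (1-10)^2=81, (9-9)^2=0, (2-5)^2=9, (4-4)^2=0, (11-11)^2=0, (5-2)^2=9, (8-8)^2=0
sum(d^2) = 180.
Step 3: rho = 1 - 6*180 / (11*(11^2 - 1)) = 1 - 1080/1320 = 0.181818.
Step 4: Under H0, t = rho * sqrt((n-2)/(1-rho^2)) = 0.5547 ~ t(9).
Step 5: Two-sided p-value from the t-distribution with 9 df = 0.592615.
Step 6: alpha = 0.1. fail to reject H0.

rho = 0.1818, p = 0.592615, fail to reject H0 at alpha = 0.1.


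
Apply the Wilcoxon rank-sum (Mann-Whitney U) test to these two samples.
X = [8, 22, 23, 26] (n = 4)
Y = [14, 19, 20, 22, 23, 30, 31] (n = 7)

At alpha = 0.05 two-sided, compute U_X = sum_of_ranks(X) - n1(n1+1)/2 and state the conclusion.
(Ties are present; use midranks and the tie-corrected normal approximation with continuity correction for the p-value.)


Step 1: Combine and sort all 11 observations; assign midranks.
sorted (value, group): (8,X), (14,Y), (19,Y), (20,Y), (22,X), (22,Y), (23,X), (23,Y), (26,X), (30,Y), (31,Y)
ranks: 8->1, 14->2, 19->3, 20->4, 22->5.5, 22->5.5, 23->7.5, 23->7.5, 26->9, 30->10, 31->11
Step 2: Rank sum for X: R1 = 1 + 5.5 + 7.5 + 9 = 23.
Step 3: U_X = R1 - n1(n1+1)/2 = 23 - 4*5/2 = 23 - 10 = 13.
       U_Y = n1*n2 - U_X = 28 - 13 = 15.
Step 4: Ties are present, so use the tie-corrected normal approximation (with continuity correction) for the p-value.
Step 5: p-value = 0.924376; compare to alpha = 0.05. fail to reject H0.

U_X = 13, p = 0.924376, fail to reject H0 at alpha = 0.05.


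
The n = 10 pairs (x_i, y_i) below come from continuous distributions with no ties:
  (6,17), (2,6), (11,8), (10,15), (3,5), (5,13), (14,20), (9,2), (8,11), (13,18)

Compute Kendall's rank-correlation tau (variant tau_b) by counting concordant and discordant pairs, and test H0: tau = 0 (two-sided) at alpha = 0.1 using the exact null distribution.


Step 1: Enumerate the 45 unordered pairs (i,j) with i<j and classify each by sign(x_j-x_i) * sign(y_j-y_i).
  (1,2):dx=-4,dy=-11->C; (1,3):dx=+5,dy=-9->D; (1,4):dx=+4,dy=-2->D; (1,5):dx=-3,dy=-12->C
  (1,6):dx=-1,dy=-4->C; (1,7):dx=+8,dy=+3->C; (1,8):dx=+3,dy=-15->D; (1,9):dx=+2,dy=-6->D
  (1,10):dx=+7,dy=+1->C; (2,3):dx=+9,dy=+2->C; (2,4):dx=+8,dy=+9->C; (2,5):dx=+1,dy=-1->D
  (2,6):dx=+3,dy=+7->C; (2,7):dx=+12,dy=+14->C; (2,8):dx=+7,dy=-4->D; (2,9):dx=+6,dy=+5->C
  (2,10):dx=+11,dy=+12->C; (3,4):dx=-1,dy=+7->D; (3,5):dx=-8,dy=-3->C; (3,6):dx=-6,dy=+5->D
  (3,7):dx=+3,dy=+12->C; (3,8):dx=-2,dy=-6->C; (3,9):dx=-3,dy=+3->D; (3,10):dx=+2,dy=+10->C
  (4,5):dx=-7,dy=-10->C; (4,6):dx=-5,dy=-2->C; (4,7):dx=+4,dy=+5->C; (4,8):dx=-1,dy=-13->C
  (4,9):dx=-2,dy=-4->C; (4,10):dx=+3,dy=+3->C; (5,6):dx=+2,dy=+8->C; (5,7):dx=+11,dy=+15->C
  (5,8):dx=+6,dy=-3->D; (5,9):dx=+5,dy=+6->C; (5,10):dx=+10,dy=+13->C; (6,7):dx=+9,dy=+7->C
  (6,8):dx=+4,dy=-11->D; (6,9):dx=+3,dy=-2->D; (6,10):dx=+8,dy=+5->C; (7,8):dx=-5,dy=-18->C
  (7,9):dx=-6,dy=-9->C; (7,10):dx=-1,dy=-2->C; (8,9):dx=-1,dy=+9->D; (8,10):dx=+4,dy=+16->C
  (9,10):dx=+5,dy=+7->C
Step 2: C = 32, D = 13, total pairs = 45.
Step 3: tau = (C - D)/(n(n-1)/2) = (32 - 13)/45 = 0.422222.
Step 4: Exact two-sided p-value (enumerate n! = 3628800 permutations of y under H0): p = 0.108313.
Step 5: alpha = 0.1. fail to reject H0.

tau_b = 0.4222 (C=32, D=13), p = 0.108313, fail to reject H0.


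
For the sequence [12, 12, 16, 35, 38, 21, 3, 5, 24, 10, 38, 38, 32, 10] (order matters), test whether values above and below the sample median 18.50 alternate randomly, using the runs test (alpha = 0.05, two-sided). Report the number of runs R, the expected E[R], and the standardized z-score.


Step 1: Compute median = 18.50; label A = above, B = below.
Labels in order: BBBAAABBABAAAB  (n_A = 7, n_B = 7)
Step 2: Count runs R = 7.
Step 3: Under H0 (random ordering), E[R] = 2*n_A*n_B/(n_A+n_B) + 1 = 2*7*7/14 + 1 = 8.0000.
        Var[R] = 2*n_A*n_B*(2*n_A*n_B - n_A - n_B) / ((n_A+n_B)^2 * (n_A+n_B-1)) = 8232/2548 = 3.2308.
        SD[R] = 1.7974.
Step 4: Continuity-corrected z = (R + 0.5 - E[R]) / SD[R] = (7 + 0.5 - 8.0000) / 1.7974 = -0.2782.
Step 5: Two-sided p-value via normal approximation = 2*(1 - Phi(|z|)) = 0.780879.
Step 6: alpha = 0.05. fail to reject H0.

R = 7, z = -0.2782, p = 0.780879, fail to reject H0.


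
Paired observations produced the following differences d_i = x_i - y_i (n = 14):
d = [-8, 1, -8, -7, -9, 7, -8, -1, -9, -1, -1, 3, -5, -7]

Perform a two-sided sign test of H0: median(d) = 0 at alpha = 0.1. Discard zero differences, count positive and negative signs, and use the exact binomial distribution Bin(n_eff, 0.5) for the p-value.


Step 1: Discard zero differences. Original n = 14; n_eff = number of nonzero differences = 14.
Nonzero differences (with sign): -8, +1, -8, -7, -9, +7, -8, -1, -9, -1, -1, +3, -5, -7
Step 2: Count signs: positive = 3, negative = 11.
Step 3: Under H0: P(positive) = 0.5, so the number of positives S ~ Bin(14, 0.5).
Step 4: Two-sided exact p-value = sum of Bin(14,0.5) probabilities at or below the observed probability = 0.057373.
Step 5: alpha = 0.1. reject H0.

n_eff = 14, pos = 3, neg = 11, p = 0.057373, reject H0.


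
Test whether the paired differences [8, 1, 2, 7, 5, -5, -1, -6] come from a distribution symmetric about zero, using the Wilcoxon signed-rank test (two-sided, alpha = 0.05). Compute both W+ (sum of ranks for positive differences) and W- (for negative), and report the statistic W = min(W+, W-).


Step 1: Drop any zero differences (none here) and take |d_i|.
|d| = [8, 1, 2, 7, 5, 5, 1, 6]
Step 2: Midrank |d_i| (ties get averaged ranks).
ranks: |8|->8, |1|->1.5, |2|->3, |7|->7, |5|->4.5, |5|->4.5, |1|->1.5, |6|->6
Step 3: Attach original signs; sum ranks with positive sign and with negative sign.
W+ = 8 + 1.5 + 3 + 7 + 4.5 = 24
W- = 4.5 + 1.5 + 6 = 12
(Check: W+ + W- = 36 should equal n(n+1)/2 = 36.)
Step 4: Test statistic W = min(W+, W-) = 12.
Step 5: Ties in |d|, so use the tie-corrected normal approximation.
        E[W] = n(n+1)/4 = 8*9/4 = 18.
        Tie groups: |d|=1 (t=2), |d|=5 (t=2); sum(t^3 - t) = 12.
        Var[W] = n(n+1)(2n+1)/24 - sum(t^3-t)/48 = 1224/24 - 12/48 = 50.75.
        z = (W - E[W]) / sqrt(Var[W]) = (12 - 18) / 7.1239 = -0.8422.
        Two-sided p = 2*Phi(z) = 0.399656.
Step 6: alpha = 0.05. fail to reject H0.

W+ = 24, W- = 12, W = min = 12, p = 0.399656, fail to reject H0.
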